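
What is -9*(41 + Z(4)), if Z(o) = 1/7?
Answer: -2592/7 ≈ -370.29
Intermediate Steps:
Z(o) = ⅐
-9*(41 + Z(4)) = -9*(41 + ⅐) = -9*288/7 = -2592/7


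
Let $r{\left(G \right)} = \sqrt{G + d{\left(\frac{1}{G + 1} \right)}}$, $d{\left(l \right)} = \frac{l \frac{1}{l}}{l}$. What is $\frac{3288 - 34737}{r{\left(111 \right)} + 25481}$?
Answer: $- \frac{24283393}{19675186} + \frac{953 \sqrt{223}}{19675186} \approx -1.2335$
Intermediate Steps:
$d{\left(l \right)} = \frac{1}{l}$ ($d{\left(l \right)} = 1 \frac{1}{l} = \frac{1}{l}$)
$r{\left(G \right)} = \sqrt{1 + 2 G}$ ($r{\left(G \right)} = \sqrt{G + \frac{1}{\frac{1}{G + 1}}} = \sqrt{G + \frac{1}{\frac{1}{1 + G}}} = \sqrt{G + \left(1 + G\right)} = \sqrt{1 + 2 G}$)
$\frac{3288 - 34737}{r{\left(111 \right)} + 25481} = \frac{3288 - 34737}{\sqrt{1 + 2 \cdot 111} + 25481} = - \frac{31449}{\sqrt{1 + 222} + 25481} = - \frac{31449}{\sqrt{223} + 25481} = - \frac{31449}{25481 + \sqrt{223}}$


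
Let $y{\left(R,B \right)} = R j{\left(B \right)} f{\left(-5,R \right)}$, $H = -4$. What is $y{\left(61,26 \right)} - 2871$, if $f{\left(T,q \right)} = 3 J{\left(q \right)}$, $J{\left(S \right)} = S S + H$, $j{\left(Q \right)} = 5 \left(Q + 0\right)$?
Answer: $88424559$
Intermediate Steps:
$j{\left(Q \right)} = 5 Q$
$J{\left(S \right)} = -4 + S^{2}$ ($J{\left(S \right)} = S S - 4 = S^{2} - 4 = -4 + S^{2}$)
$f{\left(T,q \right)} = -12 + 3 q^{2}$ ($f{\left(T,q \right)} = 3 \left(-4 + q^{2}\right) = -12 + 3 q^{2}$)
$y{\left(R,B \right)} = 5 B R \left(-12 + 3 R^{2}\right)$ ($y{\left(R,B \right)} = R 5 B \left(-12 + 3 R^{2}\right) = 5 B R \left(-12 + 3 R^{2}\right)$)
$y{\left(61,26 \right)} - 2871 = 15 \cdot 26 \cdot 61 \left(-4 + 61^{2}\right) - 2871 = 15 \cdot 26 \cdot 61 \left(-4 + 3721\right) - 2871 = 15 \cdot 26 \cdot 61 \cdot 3717 - 2871 = 88427430 - 2871 = 88424559$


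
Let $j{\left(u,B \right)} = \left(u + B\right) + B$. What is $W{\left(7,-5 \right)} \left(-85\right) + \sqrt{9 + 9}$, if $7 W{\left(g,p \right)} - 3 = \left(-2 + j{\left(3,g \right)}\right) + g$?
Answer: $- \frac{2125}{7} + 3 \sqrt{2} \approx -299.33$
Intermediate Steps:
$j{\left(u,B \right)} = u + 2 B$ ($j{\left(u,B \right)} = \left(B + u\right) + B = u + 2 B$)
$W{\left(g,p \right)} = \frac{4}{7} + \frac{3 g}{7}$ ($W{\left(g,p \right)} = \frac{3}{7} + \frac{\left(-2 + \left(3 + 2 g\right)\right) + g}{7} = \frac{3}{7} + \frac{\left(1 + 2 g\right) + g}{7} = \frac{3}{7} + \frac{1 + 3 g}{7} = \frac{3}{7} + \left(\frac{1}{7} + \frac{3 g}{7}\right) = \frac{4}{7} + \frac{3 g}{7}$)
$W{\left(7,-5 \right)} \left(-85\right) + \sqrt{9 + 9} = \left(\frac{4}{7} + \frac{3}{7} \cdot 7\right) \left(-85\right) + \sqrt{9 + 9} = \left(\frac{4}{7} + 3\right) \left(-85\right) + \sqrt{18} = \frac{25}{7} \left(-85\right) + 3 \sqrt{2} = - \frac{2125}{7} + 3 \sqrt{2}$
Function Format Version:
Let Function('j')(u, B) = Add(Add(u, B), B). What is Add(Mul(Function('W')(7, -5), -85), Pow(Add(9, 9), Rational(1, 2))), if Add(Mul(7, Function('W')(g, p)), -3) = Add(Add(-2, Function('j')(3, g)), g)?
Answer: Add(Rational(-2125, 7), Mul(3, Pow(2, Rational(1, 2)))) ≈ -299.33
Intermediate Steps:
Function('j')(u, B) = Add(u, Mul(2, B)) (Function('j')(u, B) = Add(Add(B, u), B) = Add(u, Mul(2, B)))
Function('W')(g, p) = Add(Rational(4, 7), Mul(Rational(3, 7), g)) (Function('W')(g, p) = Add(Rational(3, 7), Mul(Rational(1, 7), Add(Add(-2, Add(3, Mul(2, g))), g))) = Add(Rational(3, 7), Mul(Rational(1, 7), Add(Add(1, Mul(2, g)), g))) = Add(Rational(3, 7), Mul(Rational(1, 7), Add(1, Mul(3, g)))) = Add(Rational(3, 7), Add(Rational(1, 7), Mul(Rational(3, 7), g))) = Add(Rational(4, 7), Mul(Rational(3, 7), g)))
Add(Mul(Function('W')(7, -5), -85), Pow(Add(9, 9), Rational(1, 2))) = Add(Mul(Add(Rational(4, 7), Mul(Rational(3, 7), 7)), -85), Pow(Add(9, 9), Rational(1, 2))) = Add(Mul(Add(Rational(4, 7), 3), -85), Pow(18, Rational(1, 2))) = Add(Mul(Rational(25, 7), -85), Mul(3, Pow(2, Rational(1, 2)))) = Add(Rational(-2125, 7), Mul(3, Pow(2, Rational(1, 2))))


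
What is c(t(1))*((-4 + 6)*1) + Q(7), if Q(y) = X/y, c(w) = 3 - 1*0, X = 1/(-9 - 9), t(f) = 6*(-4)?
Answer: 755/126 ≈ 5.9921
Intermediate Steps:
t(f) = -24
X = -1/18 (X = 1/(-18) = -1/18 ≈ -0.055556)
c(w) = 3 (c(w) = 3 + 0 = 3)
Q(y) = -1/(18*y)
c(t(1))*((-4 + 6)*1) + Q(7) = 3*((-4 + 6)*1) - 1/18/7 = 3*(2*1) - 1/18*1/7 = 3*2 - 1/126 = 6 - 1/126 = 755/126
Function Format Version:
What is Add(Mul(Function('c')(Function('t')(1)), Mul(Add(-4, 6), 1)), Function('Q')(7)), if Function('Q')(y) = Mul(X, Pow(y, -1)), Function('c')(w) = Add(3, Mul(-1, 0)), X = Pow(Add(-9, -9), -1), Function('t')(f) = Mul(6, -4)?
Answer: Rational(755, 126) ≈ 5.9921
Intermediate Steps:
Function('t')(f) = -24
X = Rational(-1, 18) (X = Pow(-18, -1) = Rational(-1, 18) ≈ -0.055556)
Function('c')(w) = 3 (Function('c')(w) = Add(3, 0) = 3)
Function('Q')(y) = Mul(Rational(-1, 18), Pow(y, -1))
Add(Mul(Function('c')(Function('t')(1)), Mul(Add(-4, 6), 1)), Function('Q')(7)) = Add(Mul(3, Mul(Add(-4, 6), 1)), Mul(Rational(-1, 18), Pow(7, -1))) = Add(Mul(3, Mul(2, 1)), Mul(Rational(-1, 18), Rational(1, 7))) = Add(Mul(3, 2), Rational(-1, 126)) = Add(6, Rational(-1, 126)) = Rational(755, 126)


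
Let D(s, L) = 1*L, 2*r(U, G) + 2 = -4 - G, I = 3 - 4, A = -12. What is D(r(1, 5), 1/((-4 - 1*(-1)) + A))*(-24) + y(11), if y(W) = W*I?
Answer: -47/5 ≈ -9.4000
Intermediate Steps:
I = -1
r(U, G) = -3 - G/2 (r(U, G) = -1 + (-4 - G)/2 = -1 + (-2 - G/2) = -3 - G/2)
y(W) = -W (y(W) = W*(-1) = -W)
D(s, L) = L
D(r(1, 5), 1/((-4 - 1*(-1)) + A))*(-24) + y(11) = -24/((-4 - 1*(-1)) - 12) - 1*11 = -24/((-4 + 1) - 12) - 11 = -24/(-3 - 12) - 11 = -24/(-15) - 11 = -1/15*(-24) - 11 = 8/5 - 11 = -47/5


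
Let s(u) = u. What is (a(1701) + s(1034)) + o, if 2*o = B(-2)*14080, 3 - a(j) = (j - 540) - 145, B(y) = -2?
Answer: -14059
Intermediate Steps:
a(j) = 688 - j (a(j) = 3 - ((j - 540) - 145) = 3 - ((-540 + j) - 145) = 3 - (-685 + j) = 3 + (685 - j) = 688 - j)
o = -14080 (o = (-2*14080)/2 = (½)*(-28160) = -14080)
(a(1701) + s(1034)) + o = ((688 - 1*1701) + 1034) - 14080 = ((688 - 1701) + 1034) - 14080 = (-1013 + 1034) - 14080 = 21 - 14080 = -14059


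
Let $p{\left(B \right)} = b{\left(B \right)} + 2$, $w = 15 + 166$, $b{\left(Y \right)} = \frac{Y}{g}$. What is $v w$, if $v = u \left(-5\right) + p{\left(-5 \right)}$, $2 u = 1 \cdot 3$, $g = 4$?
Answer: $- \frac{4887}{4} \approx -1221.8$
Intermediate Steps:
$u = \frac{3}{2}$ ($u = \frac{1 \cdot 3}{2} = \frac{1}{2} \cdot 3 = \frac{3}{2} \approx 1.5$)
$b{\left(Y \right)} = \frac{Y}{4}$
$w = 181$
$p{\left(B \right)} = 2 + \frac{B}{4}$ ($p{\left(B \right)} = \frac{B}{4} + 2 = 2 + \frac{B}{4}$)
$v = - \frac{27}{4}$ ($v = \frac{3}{2} \left(-5\right) + \left(2 + \frac{1}{4} \left(-5\right)\right) = - \frac{15}{2} + \left(2 - \frac{5}{4}\right) = - \frac{15}{2} + \frac{3}{4} = - \frac{27}{4} \approx -6.75$)
$v w = \left(- \frac{27}{4}\right) 181 = - \frac{4887}{4}$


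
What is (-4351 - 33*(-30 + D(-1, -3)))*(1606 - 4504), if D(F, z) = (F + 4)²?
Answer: 10600884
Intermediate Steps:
D(F, z) = (4 + F)²
(-4351 - 33*(-30 + D(-1, -3)))*(1606 - 4504) = (-4351 - 33*(-30 + (4 - 1)²))*(1606 - 4504) = (-4351 - 33*(-30 + 3²))*(-2898) = (-4351 - 33*(-30 + 9))*(-2898) = (-4351 - 33*(-21))*(-2898) = (-4351 + 693)*(-2898) = -3658*(-2898) = 10600884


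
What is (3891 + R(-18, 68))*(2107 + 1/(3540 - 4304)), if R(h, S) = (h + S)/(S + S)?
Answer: 25056469583/3056 ≈ 8.1991e+6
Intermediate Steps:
R(h, S) = (S + h)/(2*S) (R(h, S) = (S + h)/((2*S)) = (S + h)*(1/(2*S)) = (S + h)/(2*S))
(3891 + R(-18, 68))*(2107 + 1/(3540 - 4304)) = (3891 + (½)*(68 - 18)/68)*(2107 + 1/(3540 - 4304)) = (3891 + (½)*(1/68)*50)*(2107 + 1/(-764)) = (3891 + 25/68)*(2107 - 1/764) = (264613/68)*(1609747/764) = 25056469583/3056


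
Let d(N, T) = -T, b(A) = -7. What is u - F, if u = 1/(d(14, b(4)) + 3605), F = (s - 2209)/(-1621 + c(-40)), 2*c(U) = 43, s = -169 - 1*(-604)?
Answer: -261473/235812 ≈ -1.1088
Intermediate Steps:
s = 435 (s = -169 + 604 = 435)
c(U) = 43/2 (c(U) = (1/2)*43 = 43/2)
F = 3548/3199 (F = (435 - 2209)/(-1621 + 43/2) = -1774/(-3199/2) = -1774*(-2/3199) = 3548/3199 ≈ 1.1091)
u = 1/3612 (u = 1/(-1*(-7) + 3605) = 1/(7 + 3605) = 1/3612 ≈ 0.00027685)
u - F = 1/3612 - 1*3548/3199 = 1/3612 - 3548/3199 = -261473/235812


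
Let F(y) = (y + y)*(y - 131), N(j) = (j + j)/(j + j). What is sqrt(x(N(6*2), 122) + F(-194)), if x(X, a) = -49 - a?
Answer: sqrt(125929) ≈ 354.86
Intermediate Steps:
N(j) = 1 (N(j) = (2*j)/((2*j)) = (2*j)*(1/(2*j)) = 1)
F(y) = 2*y*(-131 + y) (F(y) = (2*y)*(-131 + y) = 2*y*(-131 + y))
sqrt(x(N(6*2), 122) + F(-194)) = sqrt((-49 - 1*122) + 2*(-194)*(-131 - 194)) = sqrt((-49 - 122) + 2*(-194)*(-325)) = sqrt(-171 + 126100) = sqrt(125929)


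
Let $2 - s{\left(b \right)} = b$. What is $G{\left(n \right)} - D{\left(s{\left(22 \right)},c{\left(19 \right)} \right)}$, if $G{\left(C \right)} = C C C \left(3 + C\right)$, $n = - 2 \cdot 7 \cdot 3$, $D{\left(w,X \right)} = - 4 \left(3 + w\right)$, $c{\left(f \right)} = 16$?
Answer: $2889364$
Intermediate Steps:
$s{\left(b \right)} = 2 - b$
$D{\left(w,X \right)} = -12 - 4 w$
$n = -42$ ($n = \left(-2\right) 21 = -42$)
$G{\left(C \right)} = C^{3} \left(3 + C\right)$ ($G{\left(C \right)} = C^{2} C \left(3 + C\right) = C^{3} \left(3 + C\right)$)
$G{\left(n \right)} - D{\left(s{\left(22 \right)},c{\left(19 \right)} \right)} = \left(-42\right)^{3} \left(3 - 42\right) - \left(-12 - 4 \left(2 - 22\right)\right) = \left(-74088\right) \left(-39\right) - \left(-12 - 4 \left(2 - 22\right)\right) = 2889432 - \left(-12 - -80\right) = 2889432 - \left(-12 + 80\right) = 2889432 - 68 = 2889364$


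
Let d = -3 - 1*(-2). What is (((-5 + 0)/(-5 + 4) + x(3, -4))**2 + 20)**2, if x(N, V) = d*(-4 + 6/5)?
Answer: 4084441/625 ≈ 6535.1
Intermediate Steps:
d = -1 (d = -3 + 2 = -1)
x(N, V) = 14/5 (x(N, V) = -(-4 + 6/5) = -1*(-14/5) = 14/5)
(((-5 + 0)/(-5 + 4) + x(3, -4))**2 + 20)**2 = (((-5 + 0)/(-5 + 4) + 14/5)**2 + 20)**2 = ((-5/(-1) + 14/5)**2 + 20)**2 = ((-5*(-1) + 14/5)**2 + 20)**2 = ((5 + 14/5)**2 + 20)**2 = ((39/5)**2 + 20)**2 = (1521/25 + 20)**2 = (2021/25)**2 = 4084441/625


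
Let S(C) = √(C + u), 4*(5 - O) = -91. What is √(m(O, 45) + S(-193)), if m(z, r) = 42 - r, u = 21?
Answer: √(-3 + 2*I*√43) ≈ 2.2862 + 2.8682*I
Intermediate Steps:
O = 111/4 (O = 5 - ¼*(-91) = 5 + 91/4 = 111/4 ≈ 27.750)
S(C) = √(21 + C) (S(C) = √(C + 21) = √(21 + C))
√(m(O, 45) + S(-193)) = √((42 - 1*45) + √(21 - 193)) = √((42 - 45) + √(-172)) = √(-3 + 2*I*√43)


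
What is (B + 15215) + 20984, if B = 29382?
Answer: 65581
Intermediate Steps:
(B + 15215) + 20984 = (29382 + 15215) + 20984 = 44597 + 20984 = 65581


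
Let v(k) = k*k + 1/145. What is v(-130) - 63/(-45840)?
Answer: 1497746333/88624 ≈ 16900.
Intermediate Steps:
v(k) = 1/145 + k² (v(k) = k² + 1/145 = 1/145 + k²)
v(-130) - 63/(-45840) = (1/145 + (-130)²) - 63/(-45840) = (1/145 + 16900) - 63*(-1)/45840 = 2450501/145 - 1*(-21/15280) = 2450501/145 + 21/15280 = 1497746333/88624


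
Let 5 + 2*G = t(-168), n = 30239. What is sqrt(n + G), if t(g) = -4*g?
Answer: sqrt(122290)/2 ≈ 174.85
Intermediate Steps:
G = 667/2 (G = -5/2 + (-4*(-168))/2 = -5/2 + (1/2)*672 = -5/2 + 336 = 667/2 ≈ 333.50)
sqrt(n + G) = sqrt(30239 + 667/2) = sqrt(61145/2) = sqrt(122290)/2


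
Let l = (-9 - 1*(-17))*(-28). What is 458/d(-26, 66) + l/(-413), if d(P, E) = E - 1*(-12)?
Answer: 14759/2301 ≈ 6.4142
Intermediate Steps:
d(P, E) = 12 + E (d(P, E) = E + 12 = 12 + E)
l = -224 (l = (-9 + 17)*(-28) = 8*(-28) = -224)
458/d(-26, 66) + l/(-413) = 458/(12 + 66) - 224/(-413) = 458/78 - 224*(-1/413) = 458*(1/78) + 32/59 = 229/39 + 32/59 = 14759/2301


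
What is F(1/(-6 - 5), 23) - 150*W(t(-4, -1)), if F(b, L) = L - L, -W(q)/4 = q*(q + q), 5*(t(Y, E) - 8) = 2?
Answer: 84672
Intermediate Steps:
t(Y, E) = 42/5 (t(Y, E) = 8 + (1/5)*2 = 8 + 2/5 = 42/5)
W(q) = -8*q**2 (W(q) = -4*q*(q + q) = -4*q*2*q = -8*q**2)
F(b, L) = 0
F(1/(-6 - 5), 23) - 150*W(t(-4, -1)) = 0 - (-1200)*(42/5)**2 = 0 - (-1200)*1764/25 = 0 - 150*(-14112/25) = 0 + 84672 = 84672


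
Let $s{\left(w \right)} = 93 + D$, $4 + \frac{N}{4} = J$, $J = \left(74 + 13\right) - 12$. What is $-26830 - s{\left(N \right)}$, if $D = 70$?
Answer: $-26993$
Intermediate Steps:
$J = 75$ ($J = 87 - 12 = 75$)
$N = 284$ ($N = -16 + 4 \cdot 75 = -16 + 300 = 284$)
$s{\left(w \right)} = 163$ ($s{\left(w \right)} = 93 + 70 = 163$)
$-26830 - s{\left(N \right)} = -26830 - 163 = -26993$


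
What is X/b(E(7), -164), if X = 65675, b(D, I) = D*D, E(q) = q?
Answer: 65675/49 ≈ 1340.3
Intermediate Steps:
b(D, I) = D**2
X/b(E(7), -164) = 65675/(7**2) = 65675/49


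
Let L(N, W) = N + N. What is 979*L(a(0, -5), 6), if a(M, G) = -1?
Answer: -1958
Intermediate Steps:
L(N, W) = 2*N
979*L(a(0, -5), 6) = 979*(2*(-1)) = 979*(-2) = -1958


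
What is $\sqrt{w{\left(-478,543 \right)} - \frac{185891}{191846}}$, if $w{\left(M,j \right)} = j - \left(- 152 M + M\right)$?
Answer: $\frac{i \sqrt{2636553793980446}}{191846} \approx 267.65 i$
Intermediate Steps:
$w{\left(M,j \right)} = j + 151 M$ ($w{\left(M,j \right)} = j - - 151 M = j + 151 M$)
$\sqrt{w{\left(-478,543 \right)} - \frac{185891}{191846}} = \sqrt{\left(543 + 151 \left(-478\right)\right) - \frac{185891}{191846}} = \sqrt{\left(543 - 72178\right) - \frac{185891}{191846}} = \sqrt{-71635 - \frac{185891}{191846}} = \sqrt{- \frac{13743074101}{191846}} = \frac{i \sqrt{2636553793980446}}{191846}$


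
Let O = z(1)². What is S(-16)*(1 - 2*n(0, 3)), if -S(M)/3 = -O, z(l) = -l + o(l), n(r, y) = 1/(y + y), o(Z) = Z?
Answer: 0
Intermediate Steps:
n(r, y) = 1/(2*y)
z(l) = 0 (z(l) = -l + l = 0)
O = 0 (O = 0² = 0)
S(M) = 0 (S(M) = -(-3)*0 = -3*0 = 0)
S(-16)*(1 - 2*n(0, 3)) = 0*(1 - 1/3) = 0*(1 - 2*⅙) = 0*(1 - ⅓) = 0*(⅔) = 0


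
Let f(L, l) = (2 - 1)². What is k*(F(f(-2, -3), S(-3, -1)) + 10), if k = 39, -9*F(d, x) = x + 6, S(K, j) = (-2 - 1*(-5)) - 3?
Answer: 364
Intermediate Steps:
S(K, j) = 0 (S(K, j) = (-2 + 5) - 3 = 3 - 3 = 0)
f(L, l) = 1 (f(L, l) = 1² = 1)
F(d, x) = -⅔ - x/9 (F(d, x) = -(x + 6)/9 = -(6 + x)/9 = -⅔ - x/9)
k*(F(f(-2, -3), S(-3, -1)) + 10) = 39*((-⅔ - ⅑*0) + 10) = 39*((-⅔ + 0) + 10) = 39*(-⅔ + 10) = 39*(28/3) = 364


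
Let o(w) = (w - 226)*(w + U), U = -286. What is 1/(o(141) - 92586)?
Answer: -1/80261 ≈ -1.2459e-5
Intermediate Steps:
o(w) = (-286 + w)*(-226 + w) (o(w) = (w - 226)*(w - 286) = (-226 + w)*(-286 + w) = (-286 + w)*(-226 + w))
1/(o(141) - 92586) = 1/((64636 + 141² - 512*141) - 92586) = 1/((64636 + 19881 - 72192) - 92586) = 1/(12325 - 92586) = 1/(-80261) = -1/80261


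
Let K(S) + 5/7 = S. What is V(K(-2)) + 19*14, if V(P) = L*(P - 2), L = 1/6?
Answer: 3713/14 ≈ 265.21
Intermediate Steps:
L = ⅙ (L = 1*(⅙) = ⅙ ≈ 0.16667)
K(S) = -5/7 + S
V(P) = -⅓ + P/6 (V(P) = (P - 2)/6 = (-2 + P)/6 = -⅓ + P/6)
V(K(-2)) + 19*14 = (-⅓ + (-5/7 - 2)/6) + 19*14 = (-⅓ + (⅙)*(-19/7)) + 266 = (-⅓ - 19/42) + 266 = -11/14 + 266 = 3713/14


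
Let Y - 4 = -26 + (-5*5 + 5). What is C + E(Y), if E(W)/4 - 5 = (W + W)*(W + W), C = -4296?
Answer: 23948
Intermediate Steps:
Y = -42 (Y = 4 + (-26 + (-5*5 + 5)) = 4 + (-26 + (-25 + 5)) = 4 + (-26 - 20) = 4 - 46 = -42)
E(W) = 20 + 16*W**2 (E(W) = 20 + 4*((W + W)*(W + W)) = 20 + 4*((2*W)*(2*W)) = 20 + 4*(4*W**2) = 20 + 16*W**2)
C + E(Y) = -4296 + (20 + 16*(-42)**2) = -4296 + (20 + 16*1764) = -4296 + (20 + 28224) = -4296 + 28244 = 23948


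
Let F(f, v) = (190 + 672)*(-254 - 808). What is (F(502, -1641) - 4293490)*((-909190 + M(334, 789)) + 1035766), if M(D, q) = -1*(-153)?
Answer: -660122996886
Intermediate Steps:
F(f, v) = -915444 (F(f, v) = 862*(-1062) = -915444)
M(D, q) = 153
(F(502, -1641) - 4293490)*((-909190 + M(334, 789)) + 1035766) = (-915444 - 4293490)*((-909190 + 153) + 1035766) = -5208934*(-909037 + 1035766) = -5208934*126729 = -660122996886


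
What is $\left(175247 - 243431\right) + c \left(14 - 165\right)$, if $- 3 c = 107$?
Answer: $- \frac{188395}{3} \approx -62798.0$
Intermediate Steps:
$c = - \frac{107}{3}$ ($c = \left(- \frac{1}{3}\right) 107 = - \frac{107}{3} \approx -35.667$)
$\left(175247 - 243431\right) + c \left(14 - 165\right) = \left(175247 - 243431\right) - \frac{107 \left(14 - 165\right)}{3} = -68184 - - \frac{16157}{3} = -68184 + \frac{16157}{3} = - \frac{188395}{3}$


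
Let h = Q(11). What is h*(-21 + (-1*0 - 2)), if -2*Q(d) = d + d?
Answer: 253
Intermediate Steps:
Q(d) = -d (Q(d) = -(d + d)/2 = -d)
h = -11 (h = -1*11 = -11)
h*(-21 + (-1*0 - 2)) = -11*(-21 + (-1*0 - 2)) = -11*(-21 + (0 - 2)) = -11*(-21 - 2) = -11*(-23) = 253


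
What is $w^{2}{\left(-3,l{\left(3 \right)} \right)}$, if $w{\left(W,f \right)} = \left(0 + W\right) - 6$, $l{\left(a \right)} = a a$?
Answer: $81$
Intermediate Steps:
$l{\left(a \right)} = a^{2}$
$w{\left(W,f \right)} = -6 + W$ ($w{\left(W,f \right)} = W - 6 = -6 + W$)
$w^{2}{\left(-3,l{\left(3 \right)} \right)} = \left(-6 - 3\right)^{2} = \left(-9\right)^{2} = 81$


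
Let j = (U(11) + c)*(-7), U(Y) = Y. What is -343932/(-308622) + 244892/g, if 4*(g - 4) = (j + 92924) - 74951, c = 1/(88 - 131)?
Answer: 2210750409094/39617960451 ≈ 55.802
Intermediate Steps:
c = -1/43 (c = 1/(-43) = -1/43 ≈ -0.023256)
j = -3304/43 (j = (11 - 1/43)*(-7) = (472/43)*(-7) = -3304/43 ≈ -76.837)
g = 770223/172 (g = 4 + ((-3304/43 + 92924) - 74951)/4 = 4 + (3992428/43 - 74951)/4 = 4 + (¼)*(769535/43) = 4 + 769535/172 = 770223/172 ≈ 4478.0)
-343932/(-308622) + 244892/g = -343932/(-308622) + 244892/(770223/172) = -343932*(-1/308622) + 244892*(172/770223) = 57322/51437 + 42121424/770223 = 2210750409094/39617960451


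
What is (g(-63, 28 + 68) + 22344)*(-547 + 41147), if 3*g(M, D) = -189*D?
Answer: 661617600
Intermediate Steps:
g(M, D) = -63*D (g(M, D) = (-189*D)/3 = -63*D)
(g(-63, 28 + 68) + 22344)*(-547 + 41147) = (-63*(28 + 68) + 22344)*(-547 + 41147) = (-63*96 + 22344)*40600 = (-6048 + 22344)*40600 = 16296*40600 = 661617600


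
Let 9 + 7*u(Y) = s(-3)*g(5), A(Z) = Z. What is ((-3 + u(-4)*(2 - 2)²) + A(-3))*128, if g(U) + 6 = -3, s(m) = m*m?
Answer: -768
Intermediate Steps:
s(m) = m²
g(U) = -9 (g(U) = -6 - 3 = -9)
u(Y) = -90/7 (u(Y) = -9/7 + ((-3)²*(-9))/7 = -9/7 + (9*(-9))/7 = -9/7 + (⅐)*(-81) = -9/7 - 81/7 = -90/7)
((-3 + u(-4)*(2 - 2)²) + A(-3))*128 = ((-3 - 90*(2 - 2)²/7) - 3)*128 = ((-3 - 90/7*0²) - 3)*128 = ((-3 - 90/7*0) - 3)*128 = ((-3 + 0) - 3)*128 = (-3 - 3)*128 = -6*128 = -768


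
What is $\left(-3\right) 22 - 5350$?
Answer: $-5416$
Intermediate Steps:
$\left(-3\right) 22 - 5350 = -66 - 5350 = -5416$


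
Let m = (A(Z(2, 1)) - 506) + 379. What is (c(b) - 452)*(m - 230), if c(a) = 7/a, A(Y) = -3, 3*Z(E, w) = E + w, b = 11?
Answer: 1787400/11 ≈ 1.6249e+5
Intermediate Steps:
Z(E, w) = E/3 + w/3 (Z(E, w) = (E + w)/3 = E/3 + w/3)
m = -130 (m = (-3 - 506) + 379 = -509 + 379 = -130)
(c(b) - 452)*(m - 230) = (7/11 - 452)*(-130 - 230) = (7*(1/11) - 452)*(-360) = (7/11 - 452)*(-360) = -4965/11*(-360) = 1787400/11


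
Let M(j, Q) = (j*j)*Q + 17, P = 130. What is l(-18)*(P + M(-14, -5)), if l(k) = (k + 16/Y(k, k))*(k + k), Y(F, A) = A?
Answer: -566440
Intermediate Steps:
M(j, Q) = 17 + Q*j² (M(j, Q) = j²*Q + 17 = Q*j² + 17 = 17 + Q*j²)
l(k) = 2*k*(k + 16/k) (l(k) = (k + 16/k)*(k + k) = (k + 16/k)*(2*k) = 2*k*(k + 16/k))
l(-18)*(P + M(-14, -5)) = (32 + 2*(-18)²)*(130 + (17 - 5*(-14)²)) = (32 + 2*324)*(130 + (17 - 5*196)) = (32 + 648)*(130 + (17 - 980)) = 680*(130 - 963) = 680*(-833) = -566440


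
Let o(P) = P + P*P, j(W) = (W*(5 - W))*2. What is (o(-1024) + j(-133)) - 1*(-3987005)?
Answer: 4997849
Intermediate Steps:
j(W) = 2*W*(5 - W)
o(P) = P + P²
(o(-1024) + j(-133)) - 1*(-3987005) = (-1024*(1 - 1024) + 2*(-133)*(5 - 1*(-133))) - 1*(-3987005) = (-1024*(-1023) + 2*(-133)*(5 + 133)) + 3987005 = (1047552 + 2*(-133)*138) + 3987005 = (1047552 - 36708) + 3987005 = 1010844 + 3987005 = 4997849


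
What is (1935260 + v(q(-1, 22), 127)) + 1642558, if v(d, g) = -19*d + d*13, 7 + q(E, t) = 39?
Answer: 3577626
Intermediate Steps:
q(E, t) = 32 (q(E, t) = -7 + 39 = 32)
v(d, g) = -6*d (v(d, g) = -19*d + 13*d = -6*d)
(1935260 + v(q(-1, 22), 127)) + 1642558 = (1935260 - 6*32) + 1642558 = (1935260 - 192) + 1642558 = 1935068 + 1642558 = 3577626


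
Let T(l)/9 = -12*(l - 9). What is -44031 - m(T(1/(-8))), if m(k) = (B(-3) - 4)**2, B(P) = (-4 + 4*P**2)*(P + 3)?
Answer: -44047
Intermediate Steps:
T(l) = 972 - 108*l (T(l) = 9*(-12*(l - 9)) = 9*(-12*(-9 + l)) = 9*(108 - 12*l) = 972 - 108*l)
B(P) = (-4 + 4*P**2)*(3 + P)
m(k) = 16 (m(k) = ((-12 - 4*(-3) + 4*(-3)**3 + 12*(-3)**2) - 4)**2 = ((-12 + 12 + 4*(-27) + 12*9) - 4)**2 = ((-12 + 12 - 108 + 108) - 4)**2 = (0 - 4)**2 = (-4)**2 = 16)
-44031 - m(T(1/(-8))) = -44031 - 1*16 = -44031 - 16 = -44047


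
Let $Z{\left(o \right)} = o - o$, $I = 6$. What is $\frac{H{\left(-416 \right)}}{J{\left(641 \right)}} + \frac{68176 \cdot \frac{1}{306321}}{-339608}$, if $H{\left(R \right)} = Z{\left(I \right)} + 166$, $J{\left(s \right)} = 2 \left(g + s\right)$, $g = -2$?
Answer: $\frac{359765358145}{2769773780223} \approx 0.12989$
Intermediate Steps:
$Z{\left(o \right)} = 0$
$J{\left(s \right)} = -4 + 2 s$ ($J{\left(s \right)} = 2 \left(-2 + s\right) = -4 + 2 s$)
$H{\left(R \right)} = 166$ ($H{\left(R \right)} = 0 + 166 = 166$)
$\frac{H{\left(-416 \right)}}{J{\left(641 \right)}} + \frac{68176 \cdot \frac{1}{306321}}{-339608} = \frac{166}{-4 + 2 \cdot 641} + \frac{68176 \cdot \frac{1}{306321}}{-339608} = \frac{166}{-4 + 1282} + 68176 \cdot \frac{1}{306321} \left(- \frac{1}{339608}\right) = \frac{166}{1278} + \frac{68176}{306321} \left(- \frac{1}{339608}\right) = 166 \cdot \frac{1}{1278} - \frac{8522}{13003632771} = \frac{83}{639} - \frac{8522}{13003632771} = \frac{359765358145}{2769773780223}$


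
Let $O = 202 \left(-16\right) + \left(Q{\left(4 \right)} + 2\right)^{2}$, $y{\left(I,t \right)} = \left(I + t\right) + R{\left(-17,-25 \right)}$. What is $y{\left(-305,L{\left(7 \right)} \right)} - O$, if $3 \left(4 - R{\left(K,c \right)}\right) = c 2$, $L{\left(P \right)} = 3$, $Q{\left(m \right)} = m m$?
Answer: $\frac{7880}{3} \approx 2626.7$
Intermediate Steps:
$Q{\left(m \right)} = m^{2}$
$R{\left(K,c \right)} = 4 - \frac{2 c}{3}$ ($R{\left(K,c \right)} = 4 - \frac{c 2}{3} = 4 - \frac{2 c}{3}$)
$y{\left(I,t \right)} = \frac{62}{3} + I + t$ ($y{\left(I,t \right)} = \left(I + t\right) + \left(4 - - \frac{50}{3}\right) = \left(I + t\right) + \left(4 + \frac{50}{3}\right) = \left(I + t\right) + \frac{62}{3} = \frac{62}{3} + I + t$)
$O = -2908$ ($O = 202 \left(-16\right) + \left(4^{2} + 2\right)^{2} = -3232 + \left(16 + 2\right)^{2} = -3232 + 18^{2} = -3232 + 324 = -2908$)
$y{\left(-305,L{\left(7 \right)} \right)} - O = \left(\frac{62}{3} - 305 + 3\right) - -2908 = - \frac{844}{3} + 2908 = \frac{7880}{3}$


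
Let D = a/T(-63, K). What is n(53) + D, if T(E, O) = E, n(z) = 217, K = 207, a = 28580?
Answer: -14909/63 ≈ -236.65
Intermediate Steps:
D = -28580/63 (D = 28580/(-63) = 28580*(-1/63) = -28580/63 ≈ -453.65)
n(53) + D = 217 - 28580/63 = -14909/63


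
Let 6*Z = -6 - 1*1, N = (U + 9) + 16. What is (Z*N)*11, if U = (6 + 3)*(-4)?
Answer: 847/6 ≈ 141.17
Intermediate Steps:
U = -36 (U = 9*(-4) = -36)
N = -11 (N = (-36 + 9) + 16 = -27 + 16 = -11)
Z = -7/6 (Z = (-6 - 1*1)/6 = (-6 - 1)/6 = (⅙)*(-7) = -7/6 ≈ -1.1667)
(Z*N)*11 = -7/6*(-11)*11 = (77/6)*11 = 847/6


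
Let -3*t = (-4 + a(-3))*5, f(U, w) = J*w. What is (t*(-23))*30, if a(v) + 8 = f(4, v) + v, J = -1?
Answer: -13800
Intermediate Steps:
f(U, w) = -w
a(v) = -8 (a(v) = -8 + (-v + v) = -8 + 0 = -8)
t = 20 (t = -(-4 - 8)*5/3 = -(-4)*5 = -⅓*(-60) = 20)
(t*(-23))*30 = (20*(-23))*30 = -460*30 = -13800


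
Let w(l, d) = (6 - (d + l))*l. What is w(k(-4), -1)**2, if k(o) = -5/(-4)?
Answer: 13225/256 ≈ 51.660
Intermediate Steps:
k(o) = 5/4 (k(o) = -5*(-1/4) = 5/4)
w(l, d) = l*(6 - d - l) (w(l, d) = (6 + (-d - l))*l = (6 - d - l)*l = l*(6 - d - l))
w(k(-4), -1)**2 = (5*(6 - 1*(-1) - 1*5/4)/4)**2 = (5*(6 + 1 - 5/4)/4)**2 = ((5/4)*(23/4))**2 = (115/16)**2 = 13225/256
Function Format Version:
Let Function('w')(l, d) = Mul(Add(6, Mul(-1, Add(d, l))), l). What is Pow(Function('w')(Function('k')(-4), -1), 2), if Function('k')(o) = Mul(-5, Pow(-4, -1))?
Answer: Rational(13225, 256) ≈ 51.660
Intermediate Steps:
Function('k')(o) = Rational(5, 4) (Function('k')(o) = Mul(-5, Rational(-1, 4)) = Rational(5, 4))
Function('w')(l, d) = Mul(l, Add(6, Mul(-1, d), Mul(-1, l))) (Function('w')(l, d) = Mul(Add(6, Add(Mul(-1, d), Mul(-1, l))), l) = Mul(Add(6, Mul(-1, d), Mul(-1, l)), l) = Mul(l, Add(6, Mul(-1, d), Mul(-1, l))))
Pow(Function('w')(Function('k')(-4), -1), 2) = Pow(Mul(Rational(5, 4), Add(6, Mul(-1, -1), Mul(-1, Rational(5, 4)))), 2) = Pow(Mul(Rational(5, 4), Add(6, 1, Rational(-5, 4))), 2) = Pow(Mul(Rational(5, 4), Rational(23, 4)), 2) = Pow(Rational(115, 16), 2) = Rational(13225, 256)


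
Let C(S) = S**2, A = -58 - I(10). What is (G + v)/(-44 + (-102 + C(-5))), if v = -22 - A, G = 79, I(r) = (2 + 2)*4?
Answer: -131/121 ≈ -1.0826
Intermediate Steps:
I(r) = 16 (I(r) = 4*4 = 16)
A = -74 (A = -58 - 1*16 = -58 - 16 = -74)
v = 52 (v = -22 - 1*(-74) = -22 + 74 = 52)
(G + v)/(-44 + (-102 + C(-5))) = (79 + 52)/(-44 + (-102 + (-5)**2)) = 131/(-44 + (-102 + 25)) = 131/(-44 - 77) = 131/(-121) = 131*(-1/121) = -131/121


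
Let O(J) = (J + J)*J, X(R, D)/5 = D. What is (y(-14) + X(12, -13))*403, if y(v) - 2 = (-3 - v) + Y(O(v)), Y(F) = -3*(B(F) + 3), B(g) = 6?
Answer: -31837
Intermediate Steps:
X(R, D) = 5*D
O(J) = 2*J² (O(J) = (2*J)*J = 2*J²)
Y(F) = -27 (Y(F) = -3*(6 + 3) = -3*9 = -27)
y(v) = -28 - v (y(v) = 2 + ((-3 - v) - 27) = 2 + (-30 - v) = -28 - v)
(y(-14) + X(12, -13))*403 = ((-28 - 1*(-14)) + 5*(-13))*403 = ((-28 + 14) - 65)*403 = (-14 - 65)*403 = -79*403 = -31837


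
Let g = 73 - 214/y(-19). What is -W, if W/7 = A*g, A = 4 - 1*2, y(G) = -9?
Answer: -12194/9 ≈ -1354.9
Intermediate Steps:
A = 2 (A = 4 - 2 = 2)
g = 871/9 (g = 73 - 214/(-9) = 73 - 214*(-1/9) = 73 + 214/9 = 871/9 ≈ 96.778)
W = 12194/9 (W = 7*(2*(871/9)) = 7*(1742/9) = 12194/9 ≈ 1354.9)
-W = -1*12194/9 = -12194/9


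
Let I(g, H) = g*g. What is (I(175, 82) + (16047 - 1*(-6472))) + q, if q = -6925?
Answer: 46219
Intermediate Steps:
I(g, H) = g²
(I(175, 82) + (16047 - 1*(-6472))) + q = (175² + (16047 - 1*(-6472))) - 6925 = (30625 + (16047 + 6472)) - 6925 = (30625 + 22519) - 6925 = 53144 - 6925 = 46219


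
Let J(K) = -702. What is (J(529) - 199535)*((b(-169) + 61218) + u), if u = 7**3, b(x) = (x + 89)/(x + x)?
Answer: -2083235512213/169 ≈ -1.2327e+10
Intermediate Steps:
b(x) = (89 + x)/(2*x) (b(x) = (89 + x)/((2*x)) = (89 + x)*(1/(2*x)) = (89 + x)/(2*x))
u = 343
(J(529) - 199535)*((b(-169) + 61218) + u) = (-702 - 199535)*(((1/2)*(89 - 169)/(-169) + 61218) + 343) = -200237*(((1/2)*(-1/169)*(-80) + 61218) + 343) = -200237*((40/169 + 61218) + 343) = -200237*(10345882/169 + 343) = -200237*10403849/169 = -2083235512213/169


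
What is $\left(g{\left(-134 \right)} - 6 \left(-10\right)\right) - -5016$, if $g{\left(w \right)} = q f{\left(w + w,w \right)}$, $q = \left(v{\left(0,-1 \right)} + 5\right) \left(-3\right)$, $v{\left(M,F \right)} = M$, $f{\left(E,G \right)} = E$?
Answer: $9096$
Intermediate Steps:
$q = -15$ ($q = \left(0 + 5\right) \left(-3\right) = 5 \left(-3\right) = -15$)
$g{\left(w \right)} = - 30 w$ ($g{\left(w \right)} = - 15 \left(w + w\right) = - 15 \cdot 2 w = - 30 w$)
$\left(g{\left(-134 \right)} - 6 \left(-10\right)\right) - -5016 = \left(\left(-30\right) \left(-134\right) - 6 \left(-10\right)\right) - -5016 = \left(4020 - -60\right) + 5016 = \left(4020 + 60\right) + 5016 = 4080 + 5016 = 9096$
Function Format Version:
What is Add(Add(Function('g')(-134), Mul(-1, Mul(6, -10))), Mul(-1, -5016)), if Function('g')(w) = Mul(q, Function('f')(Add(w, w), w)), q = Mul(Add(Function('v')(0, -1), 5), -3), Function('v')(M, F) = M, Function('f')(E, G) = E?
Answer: 9096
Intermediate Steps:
q = -15 (q = Mul(Add(0, 5), -3) = Mul(5, -3) = -15)
Function('g')(w) = Mul(-30, w) (Function('g')(w) = Mul(-15, Add(w, w)) = Mul(-15, Mul(2, w)) = Mul(-30, w))
Add(Add(Function('g')(-134), Mul(-1, Mul(6, -10))), Mul(-1, -5016)) = Add(Add(Mul(-30, -134), Mul(-1, Mul(6, -10))), Mul(-1, -5016)) = Add(Add(4020, Mul(-1, -60)), 5016) = Add(Add(4020, 60), 5016) = Add(4080, 5016) = 9096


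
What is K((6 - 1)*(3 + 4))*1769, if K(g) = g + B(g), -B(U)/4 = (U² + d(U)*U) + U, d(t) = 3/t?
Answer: -8875073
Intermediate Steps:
B(U) = -12 - 4*U - 4*U² (B(U) = -4*((U² + (3/U)*U) + U) = -4*((U² + 3) + U) = -4*((3 + U²) + U) = -4*(3 + U + U²) = -12 - 4*U - 4*U²)
K(g) = -12 + g - 4*g*(1 + g) (K(g) = g + (-12 - 4*g*(1 + g)) = -12 + g - 4*g*(1 + g))
K((6 - 1)*(3 + 4))*1769 = (-12 + (6 - 1)*(3 + 4) - 4*(6 - 1)*(3 + 4)*(1 + (6 - 1)*(3 + 4)))*1769 = (-12 + 5*7 - 4*5*7*(1 + 5*7))*1769 = (-12 + 35 - 4*35*(1 + 35))*1769 = (-12 + 35 - 4*35*36)*1769 = (-12 + 35 - 5040)*1769 = -5017*1769 = -8875073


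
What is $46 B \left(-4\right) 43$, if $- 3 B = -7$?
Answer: $- \frac{55384}{3} \approx -18461.0$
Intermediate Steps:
$B = \frac{7}{3}$ ($B = \left(- \frac{1}{3}\right) \left(-7\right) = \frac{7}{3} \approx 2.3333$)
$46 B \left(-4\right) 43 = 46 \cdot \frac{7}{3} \left(-4\right) 43 = 46 \left(- \frac{28}{3}\right) 43 = \left(- \frac{1288}{3}\right) 43 = - \frac{55384}{3}$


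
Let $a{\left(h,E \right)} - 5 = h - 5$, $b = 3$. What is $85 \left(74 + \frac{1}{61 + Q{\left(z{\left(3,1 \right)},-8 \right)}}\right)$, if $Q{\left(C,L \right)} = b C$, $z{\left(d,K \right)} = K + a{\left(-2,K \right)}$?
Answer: $\frac{364905}{58} \approx 6291.5$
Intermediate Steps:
$a{\left(h,E \right)} = h$ ($a{\left(h,E \right)} = 5 + \left(h - 5\right) = 5 + \left(-5 + h\right) = h$)
$z{\left(d,K \right)} = -2 + K$ ($z{\left(d,K \right)} = K - 2 = -2 + K$)
$Q{\left(C,L \right)} = 3 C$
$85 \left(74 + \frac{1}{61 + Q{\left(z{\left(3,1 \right)},-8 \right)}}\right) = 85 \left(74 + \frac{1}{61 + 3 \left(-2 + 1\right)}\right) = 85 \left(74 + \frac{1}{61 + 3 \left(-1\right)}\right) = 85 \left(74 + \frac{1}{61 - 3}\right) = 85 \left(74 + \frac{1}{58}\right) = 85 \cdot \frac{4293}{58} = \frac{364905}{58}$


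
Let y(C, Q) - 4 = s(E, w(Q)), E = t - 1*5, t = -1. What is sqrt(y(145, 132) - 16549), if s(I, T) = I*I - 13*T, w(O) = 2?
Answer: I*sqrt(16535) ≈ 128.59*I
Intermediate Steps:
E = -6 (E = -1 - 1*5 = -1 - 5 = -6)
s(I, T) = I**2 - 13*T
y(C, Q) = 14 (y(C, Q) = 4 + ((-6)**2 - 13*2) = 4 + (36 - 26) = 4 + 10 = 14)
sqrt(y(145, 132) - 16549) = sqrt(14 - 16549) = sqrt(-16535) = I*sqrt(16535)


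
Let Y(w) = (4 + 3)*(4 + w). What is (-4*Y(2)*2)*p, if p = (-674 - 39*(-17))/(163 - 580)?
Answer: -1232/139 ≈ -8.8633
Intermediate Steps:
Y(w) = 28 + 7*w (Y(w) = 7*(4 + w) = 28 + 7*w)
p = 11/417 (p = (-674 + 663)/(-417) = -11*(-1/417) = 11/417 ≈ 0.026379)
(-4*Y(2)*2)*p = (-4*(28 + 7*2)*2)*(11/417) = (-4*(28 + 14)*2)*(11/417) = (-4*42*2)*(11/417) = -168*2*(11/417) = -336*11/417 = -1232/139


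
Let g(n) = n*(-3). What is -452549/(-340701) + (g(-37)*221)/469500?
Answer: 73609830577/53319706500 ≈ 1.3805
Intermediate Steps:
g(n) = -3*n
-452549/(-340701) + (g(-37)*221)/469500 = -452549/(-340701) + (-3*(-37)*221)/469500 = -452549*(-1/340701) + (111*221)*(1/469500) = 452549/340701 + 24531*(1/469500) = 452549/340701 + 8177/156500 = 73609830577/53319706500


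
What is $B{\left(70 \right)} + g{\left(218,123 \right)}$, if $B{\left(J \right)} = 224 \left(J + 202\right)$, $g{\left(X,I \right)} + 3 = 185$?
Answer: $61110$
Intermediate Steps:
$g{\left(X,I \right)} = 182$ ($g{\left(X,I \right)} = -3 + 185 = 182$)
$B{\left(J \right)} = 45248 + 224 J$ ($B{\left(J \right)} = 224 \left(202 + J\right) = 45248 + 224 J$)
$B{\left(70 \right)} + g{\left(218,123 \right)} = \left(45248 + 224 \cdot 70\right) + 182 = \left(45248 + 15680\right) + 182 = 60928 + 182 = 61110$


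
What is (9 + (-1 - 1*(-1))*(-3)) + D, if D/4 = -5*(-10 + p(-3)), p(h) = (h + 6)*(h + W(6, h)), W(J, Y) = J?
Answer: 29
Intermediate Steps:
p(h) = (6 + h)² (p(h) = (h + 6)*(h + 6) = (6 + h)*(6 + h) = (6 + h)²)
D = 20 (D = 4*(-5*(-10 + (36 + (-3)² + 12*(-3)))) = 4*(-5*(-10 + (36 + 9 - 36))) = 4*(-5*(-10 + 9)) = 4*(-5*(-1)) = 4*5 = 20)
(9 + (-1 - 1*(-1))*(-3)) + D = (9 + (-1 - 1*(-1))*(-3)) + 20 = (9 + (-1 + 1)*(-3)) + 20 = (9 + 0*(-3)) + 20 = (9 + 0) + 20 = 9 + 20 = 29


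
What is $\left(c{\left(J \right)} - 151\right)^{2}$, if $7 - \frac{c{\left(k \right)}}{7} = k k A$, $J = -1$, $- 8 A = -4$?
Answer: $\frac{44521}{4} \approx 11130.0$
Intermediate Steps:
$A = \frac{1}{2}$ ($A = \left(- \frac{1}{8}\right) \left(-4\right) = \frac{1}{2} \approx 0.5$)
$c{\left(k \right)} = 49 - \frac{7 k^{2}}{2}$ ($c{\left(k \right)} = 49 - 7 k k \frac{1}{2} = 49 - 7 k^{2} \cdot \frac{1}{2} = 49 - 7 \frac{k^{2}}{2} = 49 - \frac{7 k^{2}}{2}$)
$\left(c{\left(J \right)} - 151\right)^{2} = \left(\left(49 - \frac{7 \left(-1\right)^{2}}{2}\right) - 151\right)^{2} = \left(\left(49 - \frac{7}{2}\right) - 151\right)^{2} = \left(\frac{91}{2} - 151\right)^{2} = \left(- \frac{211}{2}\right)^{2} = \frac{44521}{4}$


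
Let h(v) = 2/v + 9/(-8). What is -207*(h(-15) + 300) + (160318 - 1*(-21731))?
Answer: 4808379/40 ≈ 1.2021e+5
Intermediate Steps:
h(v) = -9/8 + 2/v (h(v) = 2/v + 9*(-⅛) = 2/v - 9/8 = -9/8 + 2/v)
-207*(h(-15) + 300) + (160318 - 1*(-21731)) = -207*((-9/8 + 2/(-15)) + 300) + (160318 - 1*(-21731)) = -207*((-9/8 + 2*(-1/15)) + 300) + (160318 + 21731) = -207*((-9/8 - 2/15) + 300) + 182049 = -207*(-151/120 + 300) + 182049 = -207*35849/120 + 182049 = -2473581/40 + 182049 = 4808379/40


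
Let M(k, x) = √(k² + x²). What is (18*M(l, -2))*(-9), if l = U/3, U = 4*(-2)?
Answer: -540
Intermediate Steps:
U = -8
l = -8/3 ≈ -2.6667
(18*M(l, -2))*(-9) = (18*√((-8/3)² + (-2)²))*(-9) = (18*√(64/9 + 4))*(-9) = (18*√(100/9))*(-9) = (18*(10/3))*(-9) = 60*(-9) = -540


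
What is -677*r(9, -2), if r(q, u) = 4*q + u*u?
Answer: -27080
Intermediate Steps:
r(q, u) = u**2 + 4*q (r(q, u) = 4*q + u**2 = u**2 + 4*q)
-677*r(9, -2) = -677*((-2)**2 + 4*9) = -677*(4 + 36) = -677*40 = -27080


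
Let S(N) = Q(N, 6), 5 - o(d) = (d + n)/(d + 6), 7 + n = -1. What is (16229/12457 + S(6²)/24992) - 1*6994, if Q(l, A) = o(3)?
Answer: -9796517062031/1400964048 ≈ -6992.7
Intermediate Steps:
n = -8 (n = -7 - 1 = -8)
o(d) = 5 - (-8 + d)/(6 + d) (o(d) = 5 - (d - 8)/(d + 6) = 5 - (-8 + d)/(6 + d))
Q(l, A) = 50/9 (Q(l, A) = 2*(19 + 2*3)/(6 + 3) = 2*(19 + 6)/9 = 2*(⅑)*25 = 50/9)
S(N) = 50/9
(16229/12457 + S(6²)/24992) - 1*6994 = (16229/12457 + (50/9)/24992) - 1*6994 = (16229*(1/12457) + (50/9)*(1/24992)) - 6994 = (16229/12457 + 25/112464) - 6994 = 1825489681/1400964048 - 6994 = -9796517062031/1400964048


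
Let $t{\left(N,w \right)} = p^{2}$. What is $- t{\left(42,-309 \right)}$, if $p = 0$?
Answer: $0$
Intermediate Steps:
$t{\left(N,w \right)} = 0$ ($t{\left(N,w \right)} = 0^{2} = 0$)
$- t{\left(42,-309 \right)} = \left(-1\right) 0 = 0$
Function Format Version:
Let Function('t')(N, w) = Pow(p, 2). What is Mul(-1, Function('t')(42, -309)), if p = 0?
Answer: 0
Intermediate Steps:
Function('t')(N, w) = 0 (Function('t')(N, w) = Pow(0, 2) = 0)
Mul(-1, Function('t')(42, -309)) = Mul(-1, 0) = 0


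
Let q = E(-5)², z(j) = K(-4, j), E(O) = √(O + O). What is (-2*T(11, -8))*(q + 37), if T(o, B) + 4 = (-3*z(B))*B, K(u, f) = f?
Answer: 10584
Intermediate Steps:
E(O) = √2*√O (E(O) = √(2*O) = √2*√O)
z(j) = j
T(o, B) = -4 - 3*B² (T(o, B) = -4 + (-3*B)*B = -4 - 3*B²)
q = -10 (q = (√2*√(-5))² = (√2*(I*√5))² = (I*√10)² = -10)
(-2*T(11, -8))*(q + 37) = (-2*(-4 - 3*(-8)²))*(-10 + 37) = -2*(-4 - 3*64)*27 = -2*(-4 - 192)*27 = -2*(-196)*27 = 392*27 = 10584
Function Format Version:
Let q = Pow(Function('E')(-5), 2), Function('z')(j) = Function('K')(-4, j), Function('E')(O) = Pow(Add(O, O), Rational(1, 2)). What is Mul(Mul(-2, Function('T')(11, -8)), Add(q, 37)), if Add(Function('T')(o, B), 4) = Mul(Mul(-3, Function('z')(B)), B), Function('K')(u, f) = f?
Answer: 10584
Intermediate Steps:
Function('E')(O) = Mul(Pow(2, Rational(1, 2)), Pow(O, Rational(1, 2))) (Function('E')(O) = Pow(Mul(2, O), Rational(1, 2)) = Mul(Pow(2, Rational(1, 2)), Pow(O, Rational(1, 2))))
Function('z')(j) = j
Function('T')(o, B) = Add(-4, Mul(-3, Pow(B, 2))) (Function('T')(o, B) = Add(-4, Mul(Mul(-3, B), B)) = Add(-4, Mul(-3, Pow(B, 2))))
q = -10 (q = Pow(Mul(Pow(2, Rational(1, 2)), Pow(-5, Rational(1, 2))), 2) = Pow(Mul(Pow(2, Rational(1, 2)), Mul(I, Pow(5, Rational(1, 2)))), 2) = Pow(Mul(I, Pow(10, Rational(1, 2))), 2) = -10)
Mul(Mul(-2, Function('T')(11, -8)), Add(q, 37)) = Mul(Mul(-2, Add(-4, Mul(-3, Pow(-8, 2)))), Add(-10, 37)) = Mul(Mul(-2, Add(-4, Mul(-3, 64))), 27) = Mul(Mul(-2, Add(-4, -192)), 27) = Mul(Mul(-2, -196), 27) = Mul(392, 27) = 10584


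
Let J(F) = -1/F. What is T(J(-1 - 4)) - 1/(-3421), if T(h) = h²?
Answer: 3446/85525 ≈ 0.040292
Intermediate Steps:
T(J(-1 - 4)) - 1/(-3421) = (-1/(-1 - 4))² - 1/(-3421) = (-1/(-5))² - 1*(-1/3421) = (-1*(-⅕))² + 1/3421 = (⅕)² + 1/3421 = 1/25 + 1/3421 = 3446/85525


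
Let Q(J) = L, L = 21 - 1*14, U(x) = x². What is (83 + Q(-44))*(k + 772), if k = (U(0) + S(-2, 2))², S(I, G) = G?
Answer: 69840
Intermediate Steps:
L = 7 (L = 21 - 14 = 7)
k = 4 (k = (0² + 2)² = (0 + 2)² = 2² = 4)
Q(J) = 7
(83 + Q(-44))*(k + 772) = (83 + 7)*(4 + 772) = 90*776 = 69840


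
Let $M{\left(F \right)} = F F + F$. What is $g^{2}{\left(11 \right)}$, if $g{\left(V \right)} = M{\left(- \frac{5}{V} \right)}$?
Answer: $\frac{900}{14641} \approx 0.061471$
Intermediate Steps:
$M{\left(F \right)} = F + F^{2}$ ($M{\left(F \right)} = F^{2} + F = F + F^{2}$)
$g{\left(V \right)} = - \frac{5 \left(1 - \frac{5}{V}\right)}{V}$ ($g{\left(V \right)} = - \frac{5}{V} \left(1 - \frac{5}{V}\right) = - \frac{5 \left(1 - \frac{5}{V}\right)}{V}$)
$g^{2}{\left(11 \right)} = \left(\frac{5 \left(5 - 11\right)}{121}\right)^{2} = \left(5 \cdot \frac{1}{121} \left(5 - 11\right)\right)^{2} = \left(5 \cdot \frac{1}{121} \left(-6\right)\right)^{2} = \left(- \frac{30}{121}\right)^{2} = \frac{900}{14641}$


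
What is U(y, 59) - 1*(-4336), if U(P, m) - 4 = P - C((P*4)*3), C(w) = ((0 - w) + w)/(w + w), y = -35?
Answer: 4305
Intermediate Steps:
C(w) = 0 (C(w) = (-w + w)/((2*w)) = 0*(1/(2*w)) = 0)
U(P, m) = 4 + P (U(P, m) = 4 + (P - 1*0) = 4 + (P + 0) = 4 + P)
U(y, 59) - 1*(-4336) = (4 - 35) - 1*(-4336) = -31 + 4336 = 4305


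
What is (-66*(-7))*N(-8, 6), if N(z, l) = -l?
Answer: -2772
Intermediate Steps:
(-66*(-7))*N(-8, 6) = (-66*(-7))*(-1*6) = 462*(-6) = -2772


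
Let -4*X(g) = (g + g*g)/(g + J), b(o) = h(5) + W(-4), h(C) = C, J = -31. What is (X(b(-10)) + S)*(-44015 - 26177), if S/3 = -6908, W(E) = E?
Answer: 21819867572/15 ≈ 1.4547e+9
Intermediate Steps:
S = -20724 (S = 3*(-6908) = -20724)
b(o) = 1 (b(o) = 5 - 4 = 1)
X(g) = -(g + g**2)/(4*(-31 + g)) (X(g) = -(g + g*g)/(4*(g - 31)) = -(g + g**2)/(4*(-31 + g)))
(X(b(-10)) + S)*(-44015 - 26177) = (-1*1*(1 + 1)/(-124 + 4*1) - 20724)*(-44015 - 26177) = (-1*1*2/(-124 + 4) - 20724)*(-70192) = (-1*1*2/(-120) - 20724)*(-70192) = (-1*1*(-1/120)*2 - 20724)*(-70192) = (1/60 - 20724)*(-70192) = -1243439/60*(-70192) = 21819867572/15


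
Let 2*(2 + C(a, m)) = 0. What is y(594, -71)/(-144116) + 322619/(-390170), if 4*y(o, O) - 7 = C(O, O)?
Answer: -8453645003/10223589040 ≈ -0.82688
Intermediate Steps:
C(a, m) = -2 (C(a, m) = -2 + (½)*0 = -2 + 0 = -2)
y(o, O) = 5/4 (y(o, O) = 7/4 + (¼)*(-2) = 7/4 - ½ = 5/4)
y(594, -71)/(-144116) + 322619/(-390170) = (5/4)/(-144116) + 322619/(-390170) = (5/4)*(-1/144116) + 322619*(-1/390170) = -5/576464 - 29329/35470 = -8453645003/10223589040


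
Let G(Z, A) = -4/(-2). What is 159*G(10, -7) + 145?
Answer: 463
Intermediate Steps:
G(Z, A) = 2 (G(Z, A) = -4*(-½) = 2)
159*G(10, -7) + 145 = 159*2 + 145 = 318 + 145 = 463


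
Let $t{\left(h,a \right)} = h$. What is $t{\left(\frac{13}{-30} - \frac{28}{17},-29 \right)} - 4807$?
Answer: $- \frac{2452631}{510} \approx -4809.1$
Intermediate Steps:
$t{\left(\frac{13}{-30} - \frac{28}{17},-29 \right)} - 4807 = \left(\frac{13}{-30} - \frac{28}{17}\right) - 4807 = \left(13 \left(- \frac{1}{30}\right) - \frac{28}{17}\right) - 4807 = \left(- \frac{13}{30} - \frac{28}{17}\right) - 4807 = - \frac{1061}{510} - 4807 = - \frac{2452631}{510}$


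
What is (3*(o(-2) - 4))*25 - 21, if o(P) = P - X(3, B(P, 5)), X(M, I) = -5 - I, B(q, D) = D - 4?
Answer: -21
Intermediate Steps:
B(q, D) = -4 + D
o(P) = 6 + P (o(P) = P - (-5 - (-4 + 5)) = P - (-5 - 1*1) = P - (-5 - 1) = P - 1*(-6) = P + 6 = 6 + P)
(3*(o(-2) - 4))*25 - 21 = (3*((6 - 2) - 4))*25 - 21 = (3*(4 - 4))*25 - 21 = (3*0)*25 - 21 = 0*25 - 21 = 0 - 21 = -21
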